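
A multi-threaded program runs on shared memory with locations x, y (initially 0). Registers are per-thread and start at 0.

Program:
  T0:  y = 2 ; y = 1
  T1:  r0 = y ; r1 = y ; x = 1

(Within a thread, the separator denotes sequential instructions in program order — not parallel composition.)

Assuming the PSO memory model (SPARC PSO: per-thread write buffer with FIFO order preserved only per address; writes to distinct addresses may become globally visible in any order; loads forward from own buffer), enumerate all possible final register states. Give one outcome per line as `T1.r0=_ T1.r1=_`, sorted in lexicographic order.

T1.r0=0 T1.r1=0
T1.r0=0 T1.r1=1
T1.r0=0 T1.r1=2
T1.r0=1 T1.r1=1
T1.r0=2 T1.r1=1
T1.r0=2 T1.r1=2

outcome vector order: (T1.r0,T1.r1)
|PSO outcomes| = 6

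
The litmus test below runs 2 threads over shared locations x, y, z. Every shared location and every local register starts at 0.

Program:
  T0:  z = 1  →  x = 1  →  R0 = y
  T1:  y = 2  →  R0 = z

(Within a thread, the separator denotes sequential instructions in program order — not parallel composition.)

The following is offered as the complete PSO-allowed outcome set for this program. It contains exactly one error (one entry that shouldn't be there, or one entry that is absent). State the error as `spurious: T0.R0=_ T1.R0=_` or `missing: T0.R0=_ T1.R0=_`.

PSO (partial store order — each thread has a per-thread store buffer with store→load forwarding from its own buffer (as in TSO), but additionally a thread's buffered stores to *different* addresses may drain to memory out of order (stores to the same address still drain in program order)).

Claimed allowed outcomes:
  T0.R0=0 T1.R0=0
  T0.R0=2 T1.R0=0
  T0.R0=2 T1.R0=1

missing: T0.R0=0 T1.R0=1

outcome vector order: (T0.R0,T1.R0)
under PSO → <0 0>; <0 1>; <2 0>; <2 1>
PSO∖claimed = {<0 1>}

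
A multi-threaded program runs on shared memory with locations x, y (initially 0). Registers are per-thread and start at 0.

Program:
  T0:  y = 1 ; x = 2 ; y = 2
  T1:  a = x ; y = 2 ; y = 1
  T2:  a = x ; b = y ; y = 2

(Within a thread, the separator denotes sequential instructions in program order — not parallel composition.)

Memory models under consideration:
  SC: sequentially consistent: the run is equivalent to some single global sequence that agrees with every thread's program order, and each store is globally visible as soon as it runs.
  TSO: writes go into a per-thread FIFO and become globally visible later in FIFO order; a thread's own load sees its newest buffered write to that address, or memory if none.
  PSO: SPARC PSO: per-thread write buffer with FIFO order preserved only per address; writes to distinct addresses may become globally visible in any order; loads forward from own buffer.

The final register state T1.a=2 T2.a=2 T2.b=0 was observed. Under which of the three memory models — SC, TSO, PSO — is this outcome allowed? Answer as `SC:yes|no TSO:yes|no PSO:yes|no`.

SC:no TSO:no PSO:yes

outcome vector order: (T1.a,T2.a,T2.b)
SC: 10 outcomes — {0/0/0 0/0/1 0/0/2 0/2/1 0/2/2 2/0/0 2/0/1 2/0/2 2/2/1 2/2/2}
TSO: 10 outcomes — {0/0/0 0/0/1 0/0/2 0/2/1 0/2/2 2/0/0 2/0/1 2/0/2 2/2/1 2/2/2}
PSO: 12 outcomes — {0/0/0 0/0/1 0/0/2 0/2/0 0/2/1 0/2/2 2/0/0 2/0/1 2/0/2 2/2/0 2/2/1 2/2/2}
target 2/2/0 ∈ {PSO}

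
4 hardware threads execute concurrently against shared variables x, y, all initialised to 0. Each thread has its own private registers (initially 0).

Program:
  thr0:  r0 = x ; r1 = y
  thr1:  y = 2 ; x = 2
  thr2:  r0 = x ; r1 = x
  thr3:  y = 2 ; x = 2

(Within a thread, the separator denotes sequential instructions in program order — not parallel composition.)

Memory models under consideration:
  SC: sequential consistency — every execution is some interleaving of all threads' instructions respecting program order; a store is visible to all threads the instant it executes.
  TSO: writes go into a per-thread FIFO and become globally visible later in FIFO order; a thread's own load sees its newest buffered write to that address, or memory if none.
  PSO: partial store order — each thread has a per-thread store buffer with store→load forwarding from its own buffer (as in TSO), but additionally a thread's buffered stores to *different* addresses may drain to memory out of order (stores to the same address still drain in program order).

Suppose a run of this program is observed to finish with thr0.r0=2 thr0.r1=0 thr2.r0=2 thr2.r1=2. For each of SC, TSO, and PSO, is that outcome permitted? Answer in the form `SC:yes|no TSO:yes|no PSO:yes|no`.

outcome vector order: (thr0.r0,thr0.r1,thr2.r0,thr2.r1)
SC: 9 outcomes — {(0,0,0,0), (0,0,0,2), (0,0,2,2), (0,2,0,0), (0,2,0,2), (0,2,2,2), (2,2,0,0), (2,2,0,2), (2,2,2,2)}
TSO: 9 outcomes — {(0,0,0,0), (0,0,0,2), (0,0,2,2), (0,2,0,0), (0,2,0,2), (0,2,2,2), (2,2,0,0), (2,2,0,2), (2,2,2,2)}
PSO: 12 outcomes — {(0,0,0,0), (0,0,0,2), (0,0,2,2), (0,2,0,0), (0,2,0,2), (0,2,2,2), (2,0,0,0), (2,0,0,2), (2,0,2,2), (2,2,0,0), (2,2,0,2), (2,2,2,2)}
target (2,0,2,2) ∈ {PSO}

SC:no TSO:no PSO:yes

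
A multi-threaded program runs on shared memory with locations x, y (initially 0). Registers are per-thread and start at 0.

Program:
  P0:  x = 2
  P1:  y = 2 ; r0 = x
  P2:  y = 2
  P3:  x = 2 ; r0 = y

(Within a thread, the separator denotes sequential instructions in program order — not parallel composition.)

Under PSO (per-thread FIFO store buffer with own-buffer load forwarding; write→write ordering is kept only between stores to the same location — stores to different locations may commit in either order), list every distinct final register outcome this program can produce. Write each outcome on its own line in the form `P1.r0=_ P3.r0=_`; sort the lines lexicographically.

outcome vector order: (P1.r0,P3.r0)
|PSO outcomes| = 4

P1.r0=0 P3.r0=0
P1.r0=0 P3.r0=2
P1.r0=2 P3.r0=0
P1.r0=2 P3.r0=2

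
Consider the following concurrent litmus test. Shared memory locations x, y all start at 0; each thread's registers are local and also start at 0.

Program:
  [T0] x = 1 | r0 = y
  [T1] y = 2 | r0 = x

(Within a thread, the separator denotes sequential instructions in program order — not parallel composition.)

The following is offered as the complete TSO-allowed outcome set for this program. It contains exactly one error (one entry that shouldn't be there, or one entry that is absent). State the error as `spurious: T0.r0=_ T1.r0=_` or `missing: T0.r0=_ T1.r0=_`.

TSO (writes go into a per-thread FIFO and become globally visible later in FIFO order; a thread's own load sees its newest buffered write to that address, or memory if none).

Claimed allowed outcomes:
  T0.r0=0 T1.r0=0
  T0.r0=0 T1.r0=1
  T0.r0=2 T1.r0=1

outcome vector order: (T0.r0,T1.r0)
TSO: 4 outcomes — {0/0, 0/1, 2/0, 2/1}
TSO∖claimed = {2/0}

missing: T0.r0=2 T1.r0=0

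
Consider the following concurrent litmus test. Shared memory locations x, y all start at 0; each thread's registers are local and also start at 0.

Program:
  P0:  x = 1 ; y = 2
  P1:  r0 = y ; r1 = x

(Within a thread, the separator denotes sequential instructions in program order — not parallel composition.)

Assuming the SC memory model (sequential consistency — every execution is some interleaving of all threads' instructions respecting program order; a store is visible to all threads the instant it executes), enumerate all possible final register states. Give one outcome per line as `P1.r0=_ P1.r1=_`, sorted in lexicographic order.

P1.r0=0 P1.r1=0
P1.r0=0 P1.r1=1
P1.r0=2 P1.r1=1

outcome vector order: (P1.r0,P1.r1)
|SC outcomes| = 3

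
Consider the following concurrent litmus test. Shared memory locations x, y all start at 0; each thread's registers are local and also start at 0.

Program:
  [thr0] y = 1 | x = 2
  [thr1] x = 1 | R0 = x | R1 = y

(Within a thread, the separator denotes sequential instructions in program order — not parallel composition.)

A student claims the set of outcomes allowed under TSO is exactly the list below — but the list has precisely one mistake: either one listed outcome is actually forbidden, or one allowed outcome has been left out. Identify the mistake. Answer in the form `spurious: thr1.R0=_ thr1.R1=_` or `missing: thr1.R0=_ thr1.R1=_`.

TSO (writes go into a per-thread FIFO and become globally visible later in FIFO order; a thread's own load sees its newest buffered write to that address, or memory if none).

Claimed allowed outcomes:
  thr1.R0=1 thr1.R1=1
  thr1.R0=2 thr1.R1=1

outcome vector order: (thr1.R0,thr1.R1)
TSO (3): <1 0>; <1 1>; <2 1>
TSO∖claimed = {<1 0>}

missing: thr1.R0=1 thr1.R1=0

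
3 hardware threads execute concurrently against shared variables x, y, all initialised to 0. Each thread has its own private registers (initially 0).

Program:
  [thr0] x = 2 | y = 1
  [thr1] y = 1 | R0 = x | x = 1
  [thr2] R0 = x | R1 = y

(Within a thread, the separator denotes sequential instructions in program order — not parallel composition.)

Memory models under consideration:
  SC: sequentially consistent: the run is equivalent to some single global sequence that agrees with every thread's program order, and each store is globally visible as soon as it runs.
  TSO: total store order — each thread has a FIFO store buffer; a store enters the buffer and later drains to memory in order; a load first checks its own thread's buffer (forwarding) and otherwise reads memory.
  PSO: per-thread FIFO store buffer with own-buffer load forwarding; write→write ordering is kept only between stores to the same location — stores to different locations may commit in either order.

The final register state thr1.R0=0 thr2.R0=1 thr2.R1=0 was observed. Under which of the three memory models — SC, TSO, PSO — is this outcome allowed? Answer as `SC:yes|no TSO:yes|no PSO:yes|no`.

SC:no TSO:no PSO:yes

outcome vector order: (thr1.R0,thr2.R0,thr2.R1)
under SC → (0,0,0) (0,0,1) (0,1,1) (0,2,1) (2,0,0) (2,0,1) (2,1,1) (2,2,0) (2,2,1)
under TSO → (0,0,0) (0,0,1) (0,1,1) (0,2,0) (0,2,1) (2,0,0) (2,0,1) (2,1,1) (2,2,0) (2,2,1)
under PSO → (0,0,0) (0,0,1) (0,1,0) (0,1,1) (0,2,0) (0,2,1) (2,0,0) (2,0,1) (2,1,0) (2,1,1) (2,2,0) (2,2,1)
target (0,1,0) ∈ {PSO}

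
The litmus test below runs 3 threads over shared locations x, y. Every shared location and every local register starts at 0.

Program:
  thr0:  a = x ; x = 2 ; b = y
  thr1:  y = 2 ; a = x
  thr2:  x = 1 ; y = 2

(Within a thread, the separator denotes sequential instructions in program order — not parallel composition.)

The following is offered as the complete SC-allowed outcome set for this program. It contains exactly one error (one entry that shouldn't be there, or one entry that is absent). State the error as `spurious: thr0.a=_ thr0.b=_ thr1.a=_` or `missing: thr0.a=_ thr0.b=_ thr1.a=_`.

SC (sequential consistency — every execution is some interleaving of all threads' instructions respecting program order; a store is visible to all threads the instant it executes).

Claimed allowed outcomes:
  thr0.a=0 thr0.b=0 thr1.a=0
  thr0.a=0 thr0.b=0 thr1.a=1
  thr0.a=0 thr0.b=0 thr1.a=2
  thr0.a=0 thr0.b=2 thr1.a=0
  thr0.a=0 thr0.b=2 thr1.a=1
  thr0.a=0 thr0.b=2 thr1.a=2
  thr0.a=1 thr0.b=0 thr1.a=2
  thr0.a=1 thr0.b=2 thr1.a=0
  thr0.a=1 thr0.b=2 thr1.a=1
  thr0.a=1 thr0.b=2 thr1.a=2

spurious: thr0.a=0 thr0.b=0 thr1.a=0

outcome vector order: (thr0.a,thr0.b,thr1.a)
[SC] allowed = {001, 002, 020, 021, 022, 102, 120, 121, 122}
claimed∖SC = {000}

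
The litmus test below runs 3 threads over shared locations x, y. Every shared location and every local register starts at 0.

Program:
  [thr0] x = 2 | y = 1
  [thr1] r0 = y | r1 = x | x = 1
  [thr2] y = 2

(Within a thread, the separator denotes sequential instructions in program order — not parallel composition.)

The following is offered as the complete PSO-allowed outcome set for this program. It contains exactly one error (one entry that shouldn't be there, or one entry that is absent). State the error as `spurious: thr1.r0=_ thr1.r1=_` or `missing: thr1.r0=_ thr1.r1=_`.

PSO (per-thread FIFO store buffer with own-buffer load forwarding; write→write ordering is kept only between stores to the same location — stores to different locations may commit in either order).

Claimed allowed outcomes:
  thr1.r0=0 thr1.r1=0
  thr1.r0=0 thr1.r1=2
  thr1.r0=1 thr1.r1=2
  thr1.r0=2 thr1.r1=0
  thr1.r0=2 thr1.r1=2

outcome vector order: (thr1.r0,thr1.r1)
PSO (6): 0/0, 0/2, 1/0, 1/2, 2/0, 2/2
PSO∖claimed = {1/0}

missing: thr1.r0=1 thr1.r1=0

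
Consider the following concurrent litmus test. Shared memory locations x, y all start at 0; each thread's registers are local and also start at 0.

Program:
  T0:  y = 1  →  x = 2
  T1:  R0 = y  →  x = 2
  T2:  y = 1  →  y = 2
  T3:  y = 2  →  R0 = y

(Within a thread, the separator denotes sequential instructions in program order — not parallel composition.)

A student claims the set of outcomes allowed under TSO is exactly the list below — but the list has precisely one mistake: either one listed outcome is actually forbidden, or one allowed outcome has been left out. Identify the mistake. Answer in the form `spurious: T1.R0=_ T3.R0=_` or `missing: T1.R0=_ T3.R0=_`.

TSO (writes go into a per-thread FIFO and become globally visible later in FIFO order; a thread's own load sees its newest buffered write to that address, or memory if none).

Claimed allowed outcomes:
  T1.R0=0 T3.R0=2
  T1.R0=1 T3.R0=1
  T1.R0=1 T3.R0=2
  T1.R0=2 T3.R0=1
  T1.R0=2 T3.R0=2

outcome vector order: (T1.R0,T3.R0)
TSO (6): (0,1); (0,2); (1,1); (1,2); (2,1); (2,2)
TSO∖claimed = {(0,1)}

missing: T1.R0=0 T3.R0=1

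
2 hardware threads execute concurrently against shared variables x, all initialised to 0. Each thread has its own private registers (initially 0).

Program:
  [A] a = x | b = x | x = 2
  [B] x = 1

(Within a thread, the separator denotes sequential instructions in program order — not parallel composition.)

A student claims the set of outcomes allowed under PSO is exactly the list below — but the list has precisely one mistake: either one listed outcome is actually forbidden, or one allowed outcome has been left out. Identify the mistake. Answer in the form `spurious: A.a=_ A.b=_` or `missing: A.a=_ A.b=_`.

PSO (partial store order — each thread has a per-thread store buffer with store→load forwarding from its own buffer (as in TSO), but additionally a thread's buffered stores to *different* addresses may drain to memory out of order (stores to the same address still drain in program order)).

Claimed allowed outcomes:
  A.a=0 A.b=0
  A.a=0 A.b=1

outcome vector order: (A.a,A.b)
PSO: 3 outcomes — {<0 0> <0 1> <1 1>}
PSO∖claimed = {<1 1>}

missing: A.a=1 A.b=1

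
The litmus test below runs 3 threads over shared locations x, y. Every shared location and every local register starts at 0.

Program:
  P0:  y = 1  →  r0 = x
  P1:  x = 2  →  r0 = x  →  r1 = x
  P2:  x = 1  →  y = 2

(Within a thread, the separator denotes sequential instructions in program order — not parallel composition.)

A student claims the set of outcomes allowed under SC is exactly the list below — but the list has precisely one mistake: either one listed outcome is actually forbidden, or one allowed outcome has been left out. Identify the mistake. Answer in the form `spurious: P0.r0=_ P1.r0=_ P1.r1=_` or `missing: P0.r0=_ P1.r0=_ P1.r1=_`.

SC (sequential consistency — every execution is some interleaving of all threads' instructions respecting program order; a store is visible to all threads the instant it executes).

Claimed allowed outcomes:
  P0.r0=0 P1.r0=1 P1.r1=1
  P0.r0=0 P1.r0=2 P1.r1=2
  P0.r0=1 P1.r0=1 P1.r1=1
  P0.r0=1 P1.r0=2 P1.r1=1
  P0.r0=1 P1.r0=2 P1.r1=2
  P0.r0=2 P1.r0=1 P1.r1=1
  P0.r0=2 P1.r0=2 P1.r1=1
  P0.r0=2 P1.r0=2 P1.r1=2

missing: P0.r0=0 P1.r0=2 P1.r1=1

outcome vector order: (P0.r0,P1.r0,P1.r1)
under SC → (0,1,1) (0,2,1) (0,2,2) (1,1,1) (1,2,1) (1,2,2) (2,1,1) (2,2,1) (2,2,2)
SC∖claimed = {(0,2,1)}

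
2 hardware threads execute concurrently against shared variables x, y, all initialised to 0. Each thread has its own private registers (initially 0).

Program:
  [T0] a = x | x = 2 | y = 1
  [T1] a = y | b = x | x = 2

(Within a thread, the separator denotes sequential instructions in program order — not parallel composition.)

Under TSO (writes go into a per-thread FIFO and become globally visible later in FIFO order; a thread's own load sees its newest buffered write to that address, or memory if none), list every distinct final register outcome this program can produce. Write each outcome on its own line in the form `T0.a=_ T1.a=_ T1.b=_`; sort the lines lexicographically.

outcome vector order: (T0.a,T1.a,T1.b)
|TSO outcomes| = 4

T0.a=0 T1.a=0 T1.b=0
T0.a=0 T1.a=0 T1.b=2
T0.a=0 T1.a=1 T1.b=2
T0.a=2 T1.a=0 T1.b=0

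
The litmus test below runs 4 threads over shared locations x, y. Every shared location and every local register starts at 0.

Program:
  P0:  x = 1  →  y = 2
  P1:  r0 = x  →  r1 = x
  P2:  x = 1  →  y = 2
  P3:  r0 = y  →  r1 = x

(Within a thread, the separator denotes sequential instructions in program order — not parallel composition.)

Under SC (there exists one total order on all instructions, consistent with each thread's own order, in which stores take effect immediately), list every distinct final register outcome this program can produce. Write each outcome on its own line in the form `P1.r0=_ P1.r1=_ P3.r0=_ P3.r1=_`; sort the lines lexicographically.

P1.r0=0 P1.r1=0 P3.r0=0 P3.r1=0
P1.r0=0 P1.r1=0 P3.r0=0 P3.r1=1
P1.r0=0 P1.r1=0 P3.r0=2 P3.r1=1
P1.r0=0 P1.r1=1 P3.r0=0 P3.r1=0
P1.r0=0 P1.r1=1 P3.r0=0 P3.r1=1
P1.r0=0 P1.r1=1 P3.r0=2 P3.r1=1
P1.r0=1 P1.r1=1 P3.r0=0 P3.r1=0
P1.r0=1 P1.r1=1 P3.r0=0 P3.r1=1
P1.r0=1 P1.r1=1 P3.r0=2 P3.r1=1

outcome vector order: (P1.r0,P1.r1,P3.r0,P3.r1)
|SC outcomes| = 9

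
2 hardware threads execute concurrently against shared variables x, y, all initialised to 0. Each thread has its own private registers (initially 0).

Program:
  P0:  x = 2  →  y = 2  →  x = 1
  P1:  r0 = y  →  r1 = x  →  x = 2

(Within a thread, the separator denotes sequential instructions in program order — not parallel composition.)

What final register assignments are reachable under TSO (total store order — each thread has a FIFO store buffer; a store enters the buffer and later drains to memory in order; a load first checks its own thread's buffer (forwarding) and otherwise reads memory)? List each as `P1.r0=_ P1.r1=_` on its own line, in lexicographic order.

P1.r0=0 P1.r1=0
P1.r0=0 P1.r1=1
P1.r0=0 P1.r1=2
P1.r0=2 P1.r1=1
P1.r0=2 P1.r1=2

outcome vector order: (P1.r0,P1.r1)
|TSO outcomes| = 5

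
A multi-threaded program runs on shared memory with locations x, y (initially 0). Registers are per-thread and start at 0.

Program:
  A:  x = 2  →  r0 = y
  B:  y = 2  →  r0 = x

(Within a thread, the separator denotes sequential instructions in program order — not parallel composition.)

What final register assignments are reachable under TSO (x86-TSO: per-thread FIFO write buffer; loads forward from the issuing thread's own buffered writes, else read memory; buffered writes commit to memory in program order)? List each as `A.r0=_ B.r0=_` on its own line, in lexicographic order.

A.r0=0 B.r0=0
A.r0=0 B.r0=2
A.r0=2 B.r0=0
A.r0=2 B.r0=2

outcome vector order: (A.r0,B.r0)
|TSO outcomes| = 4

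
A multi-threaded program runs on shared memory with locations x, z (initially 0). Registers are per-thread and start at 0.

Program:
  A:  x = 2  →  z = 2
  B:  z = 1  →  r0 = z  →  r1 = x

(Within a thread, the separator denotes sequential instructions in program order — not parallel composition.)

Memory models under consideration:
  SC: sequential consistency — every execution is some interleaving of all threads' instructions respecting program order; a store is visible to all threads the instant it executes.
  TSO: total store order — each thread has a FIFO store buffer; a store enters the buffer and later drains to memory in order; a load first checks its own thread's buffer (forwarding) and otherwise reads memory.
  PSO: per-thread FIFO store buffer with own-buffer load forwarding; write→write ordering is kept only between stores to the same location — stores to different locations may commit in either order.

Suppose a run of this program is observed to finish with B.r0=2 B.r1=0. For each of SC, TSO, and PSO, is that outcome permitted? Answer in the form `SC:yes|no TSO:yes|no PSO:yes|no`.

SC:no TSO:no PSO:yes

outcome vector order: (B.r0,B.r1)
[SC] allowed = {10; 12; 22}
[TSO] allowed = {10; 12; 22}
[PSO] allowed = {10; 12; 20; 22}
target 20 ∈ {PSO}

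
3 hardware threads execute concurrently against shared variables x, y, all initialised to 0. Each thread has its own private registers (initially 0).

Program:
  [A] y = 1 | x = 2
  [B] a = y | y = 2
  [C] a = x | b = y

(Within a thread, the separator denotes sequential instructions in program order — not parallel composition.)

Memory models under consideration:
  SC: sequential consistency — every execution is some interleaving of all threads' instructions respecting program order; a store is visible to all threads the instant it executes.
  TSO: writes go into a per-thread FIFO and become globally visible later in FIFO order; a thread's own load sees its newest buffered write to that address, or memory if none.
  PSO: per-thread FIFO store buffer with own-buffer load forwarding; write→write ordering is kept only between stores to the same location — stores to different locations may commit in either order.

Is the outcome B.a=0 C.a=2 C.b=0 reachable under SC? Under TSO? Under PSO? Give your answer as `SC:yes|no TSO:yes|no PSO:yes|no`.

SC:no TSO:no PSO:yes

outcome vector order: (B.a,C.a,C.b)
under SC → 0/0/0, 0/0/1, 0/0/2, 0/2/1, 0/2/2, 1/0/0, 1/0/1, 1/0/2, 1/2/1, 1/2/2
under TSO → 0/0/0, 0/0/1, 0/0/2, 0/2/1, 0/2/2, 1/0/0, 1/0/1, 1/0/2, 1/2/1, 1/2/2
under PSO → 0/0/0, 0/0/1, 0/0/2, 0/2/0, 0/2/1, 0/2/2, 1/0/0, 1/0/1, 1/0/2, 1/2/0, 1/2/1, 1/2/2
target 0/2/0 ∈ {PSO}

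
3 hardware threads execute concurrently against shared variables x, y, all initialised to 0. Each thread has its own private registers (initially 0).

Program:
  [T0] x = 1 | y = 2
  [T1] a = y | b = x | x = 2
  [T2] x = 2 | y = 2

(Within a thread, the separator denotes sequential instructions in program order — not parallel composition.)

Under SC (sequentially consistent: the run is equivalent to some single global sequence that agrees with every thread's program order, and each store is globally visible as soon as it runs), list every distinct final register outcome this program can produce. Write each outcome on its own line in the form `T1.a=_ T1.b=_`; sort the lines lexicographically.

outcome vector order: (T1.a,T1.b)
|SC outcomes| = 5

T1.a=0 T1.b=0
T1.a=0 T1.b=1
T1.a=0 T1.b=2
T1.a=2 T1.b=1
T1.a=2 T1.b=2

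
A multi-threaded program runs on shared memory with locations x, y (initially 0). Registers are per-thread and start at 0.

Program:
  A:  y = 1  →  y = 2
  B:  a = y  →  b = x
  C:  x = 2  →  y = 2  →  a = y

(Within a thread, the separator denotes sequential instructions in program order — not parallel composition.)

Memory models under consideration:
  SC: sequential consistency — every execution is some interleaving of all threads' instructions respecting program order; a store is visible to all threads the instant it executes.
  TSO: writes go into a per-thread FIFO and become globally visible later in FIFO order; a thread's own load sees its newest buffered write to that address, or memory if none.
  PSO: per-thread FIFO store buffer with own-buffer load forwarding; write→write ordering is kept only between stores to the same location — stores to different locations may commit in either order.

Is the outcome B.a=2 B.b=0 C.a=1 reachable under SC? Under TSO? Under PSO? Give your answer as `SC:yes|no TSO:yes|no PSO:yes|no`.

outcome vector order: (B.a,B.b,C.a)
[SC] allowed = {(0,0,1), (0,0,2), (0,2,1), (0,2,2), (1,0,2), (1,2,1), (1,2,2), (2,0,2), (2,2,1), (2,2,2)}
[TSO] allowed = {(0,0,1), (0,0,2), (0,2,1), (0,2,2), (1,0,2), (1,2,1), (1,2,2), (2,0,2), (2,2,1), (2,2,2)}
[PSO] allowed = {(0,0,1), (0,0,2), (0,2,1), (0,2,2), (1,0,1), (1,0,2), (1,2,1), (1,2,2), (2,0,1), (2,0,2), (2,2,1), (2,2,2)}
target (2,0,1) ∈ {PSO}

SC:no TSO:no PSO:yes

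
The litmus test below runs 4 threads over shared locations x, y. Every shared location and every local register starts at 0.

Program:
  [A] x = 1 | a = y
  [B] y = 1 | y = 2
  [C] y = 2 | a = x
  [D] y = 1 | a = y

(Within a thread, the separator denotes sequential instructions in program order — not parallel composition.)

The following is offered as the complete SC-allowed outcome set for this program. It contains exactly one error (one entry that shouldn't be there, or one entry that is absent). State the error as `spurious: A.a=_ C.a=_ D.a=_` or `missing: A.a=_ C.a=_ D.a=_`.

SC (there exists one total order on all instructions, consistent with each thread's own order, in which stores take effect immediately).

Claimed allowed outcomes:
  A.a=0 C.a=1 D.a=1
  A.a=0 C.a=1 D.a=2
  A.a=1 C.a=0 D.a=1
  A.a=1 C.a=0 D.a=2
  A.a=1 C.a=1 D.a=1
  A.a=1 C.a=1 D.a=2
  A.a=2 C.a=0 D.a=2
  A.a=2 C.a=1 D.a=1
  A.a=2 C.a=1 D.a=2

outcome vector order: (A.a,C.a,D.a)
SC (10): 011; 012; 101; 102; 111; 112; 201; 202; 211; 212
SC∖claimed = {201}

missing: A.a=2 C.a=0 D.a=1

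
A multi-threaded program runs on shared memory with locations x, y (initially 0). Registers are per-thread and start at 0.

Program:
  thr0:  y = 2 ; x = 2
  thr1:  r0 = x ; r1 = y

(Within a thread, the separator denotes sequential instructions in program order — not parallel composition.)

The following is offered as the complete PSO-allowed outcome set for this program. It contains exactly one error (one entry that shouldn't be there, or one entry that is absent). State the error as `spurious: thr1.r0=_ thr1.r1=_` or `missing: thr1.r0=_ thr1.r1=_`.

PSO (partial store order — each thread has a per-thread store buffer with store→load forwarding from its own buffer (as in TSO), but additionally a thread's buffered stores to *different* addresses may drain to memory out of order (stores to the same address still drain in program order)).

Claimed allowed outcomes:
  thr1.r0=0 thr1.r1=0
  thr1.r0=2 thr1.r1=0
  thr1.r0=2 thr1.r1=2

outcome vector order: (thr1.r0,thr1.r1)
under PSO → <0 0>; <0 2>; <2 0>; <2 2>
PSO∖claimed = {<0 2>}

missing: thr1.r0=0 thr1.r1=2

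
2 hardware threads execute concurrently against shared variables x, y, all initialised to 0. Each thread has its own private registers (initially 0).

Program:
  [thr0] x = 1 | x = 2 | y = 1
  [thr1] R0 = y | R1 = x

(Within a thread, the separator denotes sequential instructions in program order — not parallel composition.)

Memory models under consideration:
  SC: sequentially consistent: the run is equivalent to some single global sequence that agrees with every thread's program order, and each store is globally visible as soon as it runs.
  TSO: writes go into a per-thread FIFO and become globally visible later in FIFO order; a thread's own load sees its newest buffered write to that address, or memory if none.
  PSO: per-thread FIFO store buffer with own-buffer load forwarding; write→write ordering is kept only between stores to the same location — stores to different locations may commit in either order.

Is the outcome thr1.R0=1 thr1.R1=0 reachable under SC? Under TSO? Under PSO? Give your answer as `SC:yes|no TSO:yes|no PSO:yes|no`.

outcome vector order: (thr1.R0,thr1.R1)
SC: 4 outcomes — {<0 0>, <0 1>, <0 2>, <1 2>}
TSO: 4 outcomes — {<0 0>, <0 1>, <0 2>, <1 2>}
PSO: 6 outcomes — {<0 0>, <0 1>, <0 2>, <1 0>, <1 1>, <1 2>}
target <1 0> ∈ {PSO}

SC:no TSO:no PSO:yes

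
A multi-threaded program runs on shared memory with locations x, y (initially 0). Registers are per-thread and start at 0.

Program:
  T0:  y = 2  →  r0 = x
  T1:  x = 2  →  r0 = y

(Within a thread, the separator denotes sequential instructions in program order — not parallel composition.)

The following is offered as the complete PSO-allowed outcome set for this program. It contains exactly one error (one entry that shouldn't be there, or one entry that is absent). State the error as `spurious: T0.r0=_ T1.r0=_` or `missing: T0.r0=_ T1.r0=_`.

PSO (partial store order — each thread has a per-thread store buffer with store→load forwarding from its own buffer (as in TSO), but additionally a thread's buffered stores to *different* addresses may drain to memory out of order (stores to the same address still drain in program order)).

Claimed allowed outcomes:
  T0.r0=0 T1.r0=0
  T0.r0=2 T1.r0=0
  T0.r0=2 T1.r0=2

missing: T0.r0=0 T1.r0=2

outcome vector order: (T0.r0,T1.r0)
PSO: 4 outcomes — {0/0; 0/2; 2/0; 2/2}
PSO∖claimed = {0/2}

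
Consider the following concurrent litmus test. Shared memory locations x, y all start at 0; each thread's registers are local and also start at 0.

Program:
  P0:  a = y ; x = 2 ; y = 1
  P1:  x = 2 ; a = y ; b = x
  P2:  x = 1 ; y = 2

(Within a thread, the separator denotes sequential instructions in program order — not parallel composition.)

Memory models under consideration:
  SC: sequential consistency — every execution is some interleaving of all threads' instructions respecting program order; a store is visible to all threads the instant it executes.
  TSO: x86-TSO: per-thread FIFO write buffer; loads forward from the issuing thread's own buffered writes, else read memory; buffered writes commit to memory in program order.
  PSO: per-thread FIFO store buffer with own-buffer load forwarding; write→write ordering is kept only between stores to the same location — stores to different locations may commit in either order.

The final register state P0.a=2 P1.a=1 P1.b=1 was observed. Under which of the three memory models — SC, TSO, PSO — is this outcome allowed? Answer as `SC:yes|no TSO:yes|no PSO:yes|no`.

SC:no TSO:no PSO:yes

outcome vector order: (P0.a,P1.a,P1.b)
SC (11): (0,0,1); (0,0,2); (0,1,1); (0,1,2); (0,2,1); (0,2,2); (2,0,1); (2,0,2); (2,1,2); (2,2,1); (2,2,2)
TSO (11): (0,0,1); (0,0,2); (0,1,1); (0,1,2); (0,2,1); (0,2,2); (2,0,1); (2,0,2); (2,1,2); (2,2,1); (2,2,2)
PSO (12): (0,0,1); (0,0,2); (0,1,1); (0,1,2); (0,2,1); (0,2,2); (2,0,1); (2,0,2); (2,1,1); (2,1,2); (2,2,1); (2,2,2)
target (2,1,1) ∈ {PSO}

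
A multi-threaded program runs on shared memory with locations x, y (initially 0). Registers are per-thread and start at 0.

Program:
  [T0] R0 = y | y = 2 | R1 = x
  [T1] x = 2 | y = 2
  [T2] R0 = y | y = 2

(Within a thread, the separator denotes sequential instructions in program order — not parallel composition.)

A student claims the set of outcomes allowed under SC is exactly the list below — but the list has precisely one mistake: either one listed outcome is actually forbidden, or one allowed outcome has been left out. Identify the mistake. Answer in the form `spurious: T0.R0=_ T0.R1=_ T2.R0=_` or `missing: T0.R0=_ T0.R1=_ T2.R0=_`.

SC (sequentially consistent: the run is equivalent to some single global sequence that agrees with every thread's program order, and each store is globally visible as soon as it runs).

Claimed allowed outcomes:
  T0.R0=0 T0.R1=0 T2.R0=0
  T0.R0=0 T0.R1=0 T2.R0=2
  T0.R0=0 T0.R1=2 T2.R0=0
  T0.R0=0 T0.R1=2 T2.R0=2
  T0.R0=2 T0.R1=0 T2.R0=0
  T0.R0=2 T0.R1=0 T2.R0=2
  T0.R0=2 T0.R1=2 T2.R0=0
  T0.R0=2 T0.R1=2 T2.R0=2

spurious: T0.R0=2 T0.R1=0 T2.R0=2

outcome vector order: (T0.R0,T0.R1,T2.R0)
[SC] allowed = {000; 002; 020; 022; 200; 220; 222}
claimed∖SC = {202}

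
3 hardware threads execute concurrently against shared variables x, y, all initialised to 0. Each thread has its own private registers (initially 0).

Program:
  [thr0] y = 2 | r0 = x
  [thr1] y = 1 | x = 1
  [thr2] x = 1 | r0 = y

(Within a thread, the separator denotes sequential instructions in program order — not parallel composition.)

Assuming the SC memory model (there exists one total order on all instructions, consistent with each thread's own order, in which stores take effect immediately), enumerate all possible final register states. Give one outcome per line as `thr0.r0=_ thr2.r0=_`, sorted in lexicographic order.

thr0.r0=0 thr2.r0=1
thr0.r0=0 thr2.r0=2
thr0.r0=1 thr2.r0=0
thr0.r0=1 thr2.r0=1
thr0.r0=1 thr2.r0=2

outcome vector order: (thr0.r0,thr2.r0)
|SC outcomes| = 5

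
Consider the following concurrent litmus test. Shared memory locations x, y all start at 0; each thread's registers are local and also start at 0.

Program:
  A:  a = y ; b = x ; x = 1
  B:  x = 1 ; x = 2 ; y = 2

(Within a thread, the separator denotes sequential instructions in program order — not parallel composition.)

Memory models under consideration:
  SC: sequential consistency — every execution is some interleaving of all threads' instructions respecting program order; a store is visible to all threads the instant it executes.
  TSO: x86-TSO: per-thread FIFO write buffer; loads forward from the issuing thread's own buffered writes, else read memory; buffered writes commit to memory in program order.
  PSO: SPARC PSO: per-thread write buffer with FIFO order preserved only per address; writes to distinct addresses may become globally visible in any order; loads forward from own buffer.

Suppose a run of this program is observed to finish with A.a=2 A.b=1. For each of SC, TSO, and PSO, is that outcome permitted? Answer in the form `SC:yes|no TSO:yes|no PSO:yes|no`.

outcome vector order: (A.a,A.b)
SC (4): (0,0); (0,1); (0,2); (2,2)
TSO (4): (0,0); (0,1); (0,2); (2,2)
PSO (6): (0,0); (0,1); (0,2); (2,0); (2,1); (2,2)
target (2,1) ∈ {PSO}

SC:no TSO:no PSO:yes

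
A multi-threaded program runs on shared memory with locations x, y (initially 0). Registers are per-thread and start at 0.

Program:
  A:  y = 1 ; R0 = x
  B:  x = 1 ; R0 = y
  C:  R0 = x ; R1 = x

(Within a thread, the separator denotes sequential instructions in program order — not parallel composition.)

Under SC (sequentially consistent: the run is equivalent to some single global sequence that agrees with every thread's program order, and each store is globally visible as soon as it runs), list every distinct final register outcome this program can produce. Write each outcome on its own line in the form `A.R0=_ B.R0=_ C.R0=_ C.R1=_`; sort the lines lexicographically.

outcome vector order: (A.R0,B.R0,C.R0,C.R1)
|SC outcomes| = 9

A.R0=0 B.R0=1 C.R0=0 C.R1=0
A.R0=0 B.R0=1 C.R0=0 C.R1=1
A.R0=0 B.R0=1 C.R0=1 C.R1=1
A.R0=1 B.R0=0 C.R0=0 C.R1=0
A.R0=1 B.R0=0 C.R0=0 C.R1=1
A.R0=1 B.R0=0 C.R0=1 C.R1=1
A.R0=1 B.R0=1 C.R0=0 C.R1=0
A.R0=1 B.R0=1 C.R0=0 C.R1=1
A.R0=1 B.R0=1 C.R0=1 C.R1=1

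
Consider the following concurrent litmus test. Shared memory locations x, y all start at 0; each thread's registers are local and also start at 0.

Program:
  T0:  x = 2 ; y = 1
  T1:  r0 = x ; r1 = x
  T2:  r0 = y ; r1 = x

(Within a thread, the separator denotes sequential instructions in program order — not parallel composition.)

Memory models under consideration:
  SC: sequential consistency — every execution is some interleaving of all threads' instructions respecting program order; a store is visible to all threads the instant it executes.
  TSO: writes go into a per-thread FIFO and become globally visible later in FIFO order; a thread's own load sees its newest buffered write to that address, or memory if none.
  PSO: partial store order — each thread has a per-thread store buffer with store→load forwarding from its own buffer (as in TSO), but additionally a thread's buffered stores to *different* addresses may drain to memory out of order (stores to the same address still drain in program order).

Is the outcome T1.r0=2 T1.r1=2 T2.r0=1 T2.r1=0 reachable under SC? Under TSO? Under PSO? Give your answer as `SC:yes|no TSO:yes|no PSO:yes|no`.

outcome vector order: (T1.r0,T1.r1,T2.r0,T2.r1)
under SC → 0000; 0002; 0012; 0200; 0202; 0212; 2200; 2202; 2212
under TSO → 0000; 0002; 0012; 0200; 0202; 0212; 2200; 2202; 2212
under PSO → 0000; 0002; 0010; 0012; 0200; 0202; 0210; 0212; 2200; 2202; 2210; 2212
target 2210 ∈ {PSO}

SC:no TSO:no PSO:yes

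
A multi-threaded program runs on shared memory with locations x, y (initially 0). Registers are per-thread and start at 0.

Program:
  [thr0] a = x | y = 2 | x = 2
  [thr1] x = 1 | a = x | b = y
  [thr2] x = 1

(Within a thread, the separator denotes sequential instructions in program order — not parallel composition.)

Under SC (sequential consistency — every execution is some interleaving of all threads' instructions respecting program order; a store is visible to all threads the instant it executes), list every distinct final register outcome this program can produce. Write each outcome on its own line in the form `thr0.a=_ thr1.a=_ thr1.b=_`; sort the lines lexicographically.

outcome vector order: (thr0.a,thr1.a,thr1.b)
|SC outcomes| = 6

thr0.a=0 thr1.a=1 thr1.b=0
thr0.a=0 thr1.a=1 thr1.b=2
thr0.a=0 thr1.a=2 thr1.b=2
thr0.a=1 thr1.a=1 thr1.b=0
thr0.a=1 thr1.a=1 thr1.b=2
thr0.a=1 thr1.a=2 thr1.b=2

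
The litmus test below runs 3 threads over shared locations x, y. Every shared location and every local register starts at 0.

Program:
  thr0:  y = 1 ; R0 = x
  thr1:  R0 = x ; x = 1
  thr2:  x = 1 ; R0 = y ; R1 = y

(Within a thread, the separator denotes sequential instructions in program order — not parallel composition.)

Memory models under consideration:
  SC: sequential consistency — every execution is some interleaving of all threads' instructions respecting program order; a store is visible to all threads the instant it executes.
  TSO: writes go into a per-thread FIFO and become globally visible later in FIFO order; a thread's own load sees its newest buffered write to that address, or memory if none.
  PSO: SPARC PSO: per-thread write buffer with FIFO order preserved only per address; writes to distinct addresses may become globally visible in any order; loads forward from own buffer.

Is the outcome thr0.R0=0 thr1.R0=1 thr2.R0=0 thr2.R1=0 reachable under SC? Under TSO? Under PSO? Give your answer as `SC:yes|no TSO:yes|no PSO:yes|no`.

SC:no TSO:yes PSO:yes

outcome vector order: (thr0.R0,thr1.R0,thr2.R0,thr2.R1)
SC: 8 outcomes — {0011 0111 1000 1001 1011 1100 1101 1111}
TSO: 12 outcomes — {0000 0001 0011 0100 0101 0111 1000 1001 1011 1100 1101 1111}
PSO: 12 outcomes — {0000 0001 0011 0100 0101 0111 1000 1001 1011 1100 1101 1111}
target 0100 ∈ {TSO,PSO}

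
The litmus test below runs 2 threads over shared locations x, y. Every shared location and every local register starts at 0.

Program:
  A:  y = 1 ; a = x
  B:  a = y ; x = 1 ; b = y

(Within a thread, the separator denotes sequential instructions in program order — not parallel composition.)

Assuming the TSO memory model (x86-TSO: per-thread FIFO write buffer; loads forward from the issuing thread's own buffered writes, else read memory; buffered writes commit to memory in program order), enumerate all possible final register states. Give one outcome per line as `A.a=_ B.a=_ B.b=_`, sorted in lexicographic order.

outcome vector order: (A.a,B.a,B.b)
|TSO outcomes| = 6

A.a=0 B.a=0 B.b=0
A.a=0 B.a=0 B.b=1
A.a=0 B.a=1 B.b=1
A.a=1 B.a=0 B.b=0
A.a=1 B.a=0 B.b=1
A.a=1 B.a=1 B.b=1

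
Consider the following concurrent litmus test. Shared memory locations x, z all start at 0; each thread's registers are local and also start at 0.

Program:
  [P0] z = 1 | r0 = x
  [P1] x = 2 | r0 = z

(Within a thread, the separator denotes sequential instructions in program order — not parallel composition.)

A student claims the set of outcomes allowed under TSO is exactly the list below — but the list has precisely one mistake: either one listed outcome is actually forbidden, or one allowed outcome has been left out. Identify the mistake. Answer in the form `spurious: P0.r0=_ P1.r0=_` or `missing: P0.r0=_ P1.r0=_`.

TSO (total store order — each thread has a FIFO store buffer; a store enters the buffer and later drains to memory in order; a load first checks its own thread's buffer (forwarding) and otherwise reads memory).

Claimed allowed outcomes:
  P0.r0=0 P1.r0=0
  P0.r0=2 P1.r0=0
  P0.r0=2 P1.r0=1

missing: P0.r0=0 P1.r0=1

outcome vector order: (P0.r0,P1.r0)
TSO (4): 0/0; 0/1; 2/0; 2/1
TSO∖claimed = {0/1}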